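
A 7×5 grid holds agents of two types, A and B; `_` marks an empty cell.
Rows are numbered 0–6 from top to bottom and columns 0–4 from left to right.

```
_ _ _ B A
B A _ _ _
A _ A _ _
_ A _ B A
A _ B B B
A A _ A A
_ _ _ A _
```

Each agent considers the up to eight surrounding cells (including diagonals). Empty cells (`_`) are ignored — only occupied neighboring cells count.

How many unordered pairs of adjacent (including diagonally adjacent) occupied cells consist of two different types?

14

Scan each occupied cell's neighbors to the right and below (and the two forward diagonals) so each pair is counted once.
Row 0: B(0,3)–A(0,4)≠  → 1/1 unlike.
Row 1: B(1,0)–A(1,1)≠ B(1,0)–A(2,0)≠ A(1,1)–A(2,2)= A(1,1)–A(2,0)=  → 2/4 unlike.
Row 2: A(2,0)–A(3,1)= A(2,2)–B(3,3)≠ A(2,2)–A(3,1)=  → 1/3 unlike.
Row 3: A(3,1)–B(4,2)≠ A(3,1)–A(4,0)= B(3,3)–A(3,4)≠ B(3,3)–B(4,3)= B(3,3)–B(4,4)= B(3,3)–B(4,2)= A(3,4)–B(4,4)≠ A(3,4)–B(4,3)≠  → 4/8 unlike.
Row 4: A(4,0)–A(5,0)= A(4,0)–A(5,1)= B(4,2)–B(4,3)= B(4,2)–A(5,3)≠ B(4,2)–A(5,1)≠ B(4,3)–B(4,4)= B(4,3)–A(5,3)≠ B(4,3)–A(5,4)≠ B(4,4)–A(5,4)≠ B(4,4)–A(5,3)≠  → 6/10 unlike.
Row 5: A(5,0)–A(5,1)= A(5,3)–A(5,4)= A(5,3)–A(6,3)= A(5,4)–A(6,3)=  → 0/4 unlike.
Total adjacent occupied pairs: 30; unlike-type pairs: 14.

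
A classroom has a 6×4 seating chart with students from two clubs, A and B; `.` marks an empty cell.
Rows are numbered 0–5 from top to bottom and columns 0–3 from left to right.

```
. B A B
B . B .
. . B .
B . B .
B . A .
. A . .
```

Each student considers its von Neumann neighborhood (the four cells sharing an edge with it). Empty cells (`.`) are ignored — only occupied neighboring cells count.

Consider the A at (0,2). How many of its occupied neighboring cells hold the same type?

0

Occupied neighbors of (0,2): (1,2)=B, (0,1)=B, (0,3)=B.
Same type (A): 0 of 3.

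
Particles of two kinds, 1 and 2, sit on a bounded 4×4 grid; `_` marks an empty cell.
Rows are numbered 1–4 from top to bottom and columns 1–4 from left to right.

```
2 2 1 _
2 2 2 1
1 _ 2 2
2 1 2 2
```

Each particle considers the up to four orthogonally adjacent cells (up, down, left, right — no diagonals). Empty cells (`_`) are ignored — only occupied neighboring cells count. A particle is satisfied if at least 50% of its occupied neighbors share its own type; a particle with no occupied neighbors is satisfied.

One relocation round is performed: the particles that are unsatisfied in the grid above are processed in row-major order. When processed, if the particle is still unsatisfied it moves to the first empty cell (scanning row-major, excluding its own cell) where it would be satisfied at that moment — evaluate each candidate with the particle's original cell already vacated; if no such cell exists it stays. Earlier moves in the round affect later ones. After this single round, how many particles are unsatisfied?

1

Initially unsatisfied (in order): (1,3), (2,4), (3,1), (4,1), (4,2).
  (1,3) → (1,4).
  (2,4) → (3,2).
  (3,1): no empty cell satisfies it; stays.
  (4,1) → (1,3).
  (4,2): now satisfied by earlier moves; stays.
Resulting grid:
2 2 2 1
2 2 2 _
1 1 2 2
_ 1 2 2
Unsatisfied now: (1,4).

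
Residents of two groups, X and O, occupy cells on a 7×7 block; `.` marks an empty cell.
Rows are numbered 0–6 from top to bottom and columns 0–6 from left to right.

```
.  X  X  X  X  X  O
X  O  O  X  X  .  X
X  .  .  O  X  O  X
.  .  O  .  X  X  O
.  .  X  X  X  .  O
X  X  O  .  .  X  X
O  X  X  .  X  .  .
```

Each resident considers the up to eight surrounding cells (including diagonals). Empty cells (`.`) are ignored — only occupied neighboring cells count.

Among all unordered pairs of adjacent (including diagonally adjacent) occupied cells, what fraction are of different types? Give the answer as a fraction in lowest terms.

Scan each occupied cell's neighbors to the right and below (and the two forward diagonals) so each pair is counted once.
Row 0: X(0,1)–X(0,2)= X(0,1)–O(1,1)≠ X(0,1)–O(1,2)≠ X(0,1)–X(1,0)= X(0,2)–X(0,3)= X(0,2)–O(1,2)≠ X(0,2)–X(1,3)= X(0,2)–O(1,1)≠ X(0,3)–X(0,4)= X(0,3)–X(1,3)= X(0,3)–X(1,4)= X(0,3)–O(1,2)≠ X(0,4)–X(0,5)= X(0,4)–X(1,4)= X(0,4)–X(1,3)= X(0,5)–O(0,6)≠ X(0,5)–X(1,6)= X(0,5)–X(1,4)= O(0,6)–X(1,6)≠  → 7/19 unlike.
Row 1: X(1,0)–O(1,1)≠ X(1,0)–X(2,0)= O(1,1)–O(1,2)= O(1,1)–X(2,0)≠ O(1,2)–X(1,3)≠ O(1,2)–O(2,3)= X(1,3)–X(1,4)= X(1,3)–O(2,3)≠ X(1,3)–X(2,4)= X(1,4)–X(2,4)= X(1,4)–O(2,5)≠ X(1,4)–O(2,3)≠ X(1,6)–X(2,6)= X(1,6)–O(2,5)≠  → 7/14 unlike.
Row 2: O(2,3)–X(2,4)≠ O(2,3)–X(3,4)≠ O(2,3)–O(3,2)= X(2,4)–O(2,5)≠ X(2,4)–X(3,4)= X(2,4)–X(3,5)= O(2,5)–X(2,6)≠ O(2,5)–X(3,5)≠ O(2,5)–O(3,6)= O(2,5)–X(3,4)≠ X(2,6)–O(3,6)≠ X(2,6)–X(3,5)=  → 7/12 unlike.
Row 3: O(3,2)–X(4,2)≠ O(3,2)–X(4,3)≠ X(3,4)–X(3,5)= X(3,4)–X(4,4)= X(3,4)–X(4,3)= X(3,5)–O(3,6)≠ X(3,5)–O(4,6)≠ X(3,5)–X(4,4)= O(3,6)–O(4,6)=  → 4/9 unlike.
Row 4: X(4,2)–X(4,3)= X(4,2)–O(5,2)≠ X(4,2)–X(5,1)= X(4,3)–X(4,4)= X(4,3)–O(5,2)≠ X(4,4)–X(5,5)= O(4,6)–X(5,6)≠ O(4,6)–X(5,5)≠  → 4/8 unlike.
Row 5: X(5,0)–X(5,1)= X(5,0)–O(6,0)≠ X(5,0)–X(6,1)= X(5,1)–O(5,2)≠ X(5,1)–X(6,1)= X(5,1)–X(6,2)= X(5,1)–O(6,0)≠ O(5,2)–X(6,2)≠ O(5,2)–X(6,1)≠ X(5,5)–X(5,6)= X(5,5)–X(6,4)=  → 5/11 unlike.
Row 6: O(6,0)–X(6,1)≠ X(6,1)–X(6,2)=  → 1/2 unlike.
Total adjacent occupied pairs: 75; unlike-type pairs: 35.
35/75 reduces to 7/15.

7/15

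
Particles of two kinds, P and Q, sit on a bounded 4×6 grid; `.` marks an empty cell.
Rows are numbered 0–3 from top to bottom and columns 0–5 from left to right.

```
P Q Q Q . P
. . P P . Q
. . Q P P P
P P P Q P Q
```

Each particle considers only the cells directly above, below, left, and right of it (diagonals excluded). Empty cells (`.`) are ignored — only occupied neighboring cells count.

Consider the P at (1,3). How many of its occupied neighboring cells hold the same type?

Occupied neighbors of (1,3): (0,3)=Q, (2,3)=P, (1,2)=P.
Same type (P): 2 of 3.

2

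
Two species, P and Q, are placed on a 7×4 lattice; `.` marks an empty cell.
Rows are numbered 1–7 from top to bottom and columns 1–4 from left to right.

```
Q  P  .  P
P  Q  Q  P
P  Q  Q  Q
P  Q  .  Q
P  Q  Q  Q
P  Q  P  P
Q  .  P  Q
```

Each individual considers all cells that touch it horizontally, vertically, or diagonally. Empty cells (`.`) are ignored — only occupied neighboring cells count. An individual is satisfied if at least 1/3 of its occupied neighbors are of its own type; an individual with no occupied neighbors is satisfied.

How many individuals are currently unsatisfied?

Row 1: (1,1)Q 1/3 ✓ · (1,2)P 1/4 ✗ · (1,4)P 1/2 ✓
Row 2: (2,1)P 2/5 ✓ · (2,2)Q 4/7 ✓ · (2,3)Q 4/7 ✓ · (2,4)P 1/4 ✗
Row 3: (3,1)P 2/5 ✓ · (3,2)Q 4/7 ✓ · (3,3)Q 6/7 ✓ · (3,4)Q 3/4 ✓
Row 4: (4,1)P 2/5 ✓ · (4,2)Q 4/7 ✓ · (4,4)Q 4/4 ✓
Row 5: (5,1)P 2/5 ✓ · (5,2)Q 3/7 ✓ · (5,3)Q 5/7 ✓ · (5,4)Q 2/4 ✓
Row 6: (6,1)P 1/4 ✗ · (6,2)Q 3/7 ✓ · (6,3)P 2/7 ✗ · (6,4)P 2/5 ✓
Row 7: (7,1)Q 1/2 ✓ · (7,3)P 2/4 ✓ · (7,4)Q 0/3 ✗
Unsatisfied: (1,2), (2,4), (6,1), (6,3), (7,4) — 5 in total.

5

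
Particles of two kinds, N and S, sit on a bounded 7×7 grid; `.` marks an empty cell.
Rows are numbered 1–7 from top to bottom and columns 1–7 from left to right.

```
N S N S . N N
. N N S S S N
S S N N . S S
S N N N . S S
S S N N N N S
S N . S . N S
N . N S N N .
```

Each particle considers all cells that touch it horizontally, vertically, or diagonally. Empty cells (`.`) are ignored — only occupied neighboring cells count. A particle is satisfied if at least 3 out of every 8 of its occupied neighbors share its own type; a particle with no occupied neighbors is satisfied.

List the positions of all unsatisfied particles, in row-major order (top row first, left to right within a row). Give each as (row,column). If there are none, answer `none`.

(1,1)N 1/2 ok
(1,2)S 0/4 unhappy
(1,3)N 2/5 ok
(1,4)S 2/4 ok
(1,6)N 2/4 ok
(1,7)N 2/3 ok
(2,2)N 4/7 ok
(2,3)N 4/8 ok
(2,4)S 2/6 unhappy
(2,5)S 4/6 ok
(2,6)S 3/6 ok
(2,7)N 2/5 ok
(3,1)S 2/4 ok
(3,2)S 2/7 unhappy
(3,3)N 6/8 ok
(3,4)N 4/6 ok
(3,6)S 5/6 ok
(3,7)S 4/5 ok
(4,1)S 4/5 ok
(4,2)N 3/8 ok
(4,3)N 6/8 ok
(4,4)N 6/6 ok
(4,6)S 4/6 ok
(4,7)S 4/5 ok
(5,1)S 3/5 ok
(5,2)S 3/7 ok
(5,3)N 5/7 ok
(5,4)N 4/5 ok
(5,5)N 4/6 ok
(5,6)N 2/6 unhappy
(5,7)S 3/5 ok
(6,1)S 2/4 ok
(6,2)N 3/6 ok
(6,4)S 1/6 unhappy
(6,6)N 4/6 ok
(6,7)S 1/4 unhappy
(7,1)N 1/2 ok
(7,3)N 1/3 unhappy
(7,4)S 1/3 unhappy
(7,5)N 2/4 ok
(7,6)N 2/3 ok

(1,2), (2,4), (3,2), (5,6), (6,4), (6,7), (7,3), (7,4)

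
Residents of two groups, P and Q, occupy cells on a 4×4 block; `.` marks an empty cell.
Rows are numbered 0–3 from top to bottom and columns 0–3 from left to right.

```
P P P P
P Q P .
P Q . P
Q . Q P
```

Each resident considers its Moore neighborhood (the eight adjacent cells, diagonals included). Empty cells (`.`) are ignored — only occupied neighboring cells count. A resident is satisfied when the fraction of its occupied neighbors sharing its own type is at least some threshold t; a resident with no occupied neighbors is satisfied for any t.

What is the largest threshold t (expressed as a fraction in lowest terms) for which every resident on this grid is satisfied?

(0,0)P 2/3
(0,1)P 4/5
(0,2)P 3/4
(0,3)P 2/2
(1,0)P 3/5
(1,1)Q 1/7
(1,2)P 4/6
(2,0)P 1/4
(2,1)Q 3/6
(2,3)P 2/3
(3,0)Q 1/2
(3,2)Q 1/3
(3,3)P 1/2
The smallest same-type fraction is 1/7 at (1,1), which reduces to 1/7. Any threshold above that leaves this resident unsatisfied.

1/7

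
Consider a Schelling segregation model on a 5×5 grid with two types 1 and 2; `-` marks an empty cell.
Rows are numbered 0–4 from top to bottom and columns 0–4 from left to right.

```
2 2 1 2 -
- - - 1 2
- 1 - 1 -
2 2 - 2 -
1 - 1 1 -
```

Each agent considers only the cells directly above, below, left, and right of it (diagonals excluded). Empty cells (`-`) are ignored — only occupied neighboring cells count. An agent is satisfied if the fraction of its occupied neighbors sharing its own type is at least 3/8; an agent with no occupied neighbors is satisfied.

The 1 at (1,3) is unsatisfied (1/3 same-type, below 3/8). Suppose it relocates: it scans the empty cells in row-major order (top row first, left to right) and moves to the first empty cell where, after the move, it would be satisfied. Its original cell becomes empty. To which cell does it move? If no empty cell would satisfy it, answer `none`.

(1,1)

Vacating (1,3). Empty cells in order:
  (0,4): 0/2 same-type → still unsatisfied.
  (1,0): 0/1 same-type → still unsatisfied.
  (1,1): 1/2 same-type → satisfied — stop here.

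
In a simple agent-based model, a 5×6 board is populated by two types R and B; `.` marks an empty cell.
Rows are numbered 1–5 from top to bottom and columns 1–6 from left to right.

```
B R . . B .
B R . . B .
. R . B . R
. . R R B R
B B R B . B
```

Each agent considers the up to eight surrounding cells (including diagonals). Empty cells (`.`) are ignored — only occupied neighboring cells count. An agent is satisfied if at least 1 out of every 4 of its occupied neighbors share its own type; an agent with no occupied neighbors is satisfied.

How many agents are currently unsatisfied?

0

(1,1)B 1/3 ok
(1,2)R 1/3 ok
(1,5)B 1/1 ok
(2,1)B 1/4 ok
(2,2)R 2/4 ok
(2,5)B 2/3 ok
(3,2)R 2/3 ok
(3,4)B 2/4 ok
(3,6)R 1/3 ok
(4,3)R 3/6 ok
(4,4)R 2/5 ok
(4,5)B 3/6 ok
(4,6)R 1/3 ok
(5,1)B 1/1 ok
(5,2)B 1/3 ok
(5,3)R 2/4 ok
(5,4)B 1/4 ok
(5,6)B 1/2 ok
Every one meets the threshold.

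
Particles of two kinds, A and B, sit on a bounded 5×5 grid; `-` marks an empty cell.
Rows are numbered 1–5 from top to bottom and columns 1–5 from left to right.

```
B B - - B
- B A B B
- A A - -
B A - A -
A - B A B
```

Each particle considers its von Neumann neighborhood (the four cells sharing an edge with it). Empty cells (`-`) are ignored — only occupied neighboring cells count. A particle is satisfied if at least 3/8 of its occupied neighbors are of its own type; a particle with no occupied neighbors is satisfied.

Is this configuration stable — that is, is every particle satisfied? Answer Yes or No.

Row 1: (1,1)B 1/1 satisfied · (1,2)B 2/2 satisfied · (1,5)B 1/1 satisfied
Row 2: (2,2)B 1/3 not · (2,3)A 1/3 not · (2,4)B 1/2 satisfied · (2,5)B 2/2 satisfied
Row 3: (3,2)A 2/3 satisfied · (3,3)A 2/2 satisfied
Row 4: (4,1)B 0/2 not · (4,2)A 1/2 satisfied · (4,4)A 1/1 satisfied
Row 5: (5,1)A 0/1 not · (5,3)B 0/1 not · (5,4)A 1/3 not · (5,5)B 0/1 not
For instance (2,2) has only 1/3 same-type neighbors, below 3/8.

No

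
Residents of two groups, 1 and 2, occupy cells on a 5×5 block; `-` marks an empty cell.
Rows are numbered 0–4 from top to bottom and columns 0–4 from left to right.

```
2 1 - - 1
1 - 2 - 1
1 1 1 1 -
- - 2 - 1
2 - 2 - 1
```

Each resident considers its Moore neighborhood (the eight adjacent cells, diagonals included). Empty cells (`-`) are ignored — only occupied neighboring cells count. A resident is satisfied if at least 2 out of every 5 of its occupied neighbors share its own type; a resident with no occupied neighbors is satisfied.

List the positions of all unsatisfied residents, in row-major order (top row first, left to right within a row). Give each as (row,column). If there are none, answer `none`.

(0,0), (0,1), (1,2), (3,2)

(0,0)2 0/2 not
(0,1)1 1/3 not
(0,4)1 1/1 satisfied
(1,0)1 3/4 satisfied
(1,2)2 0/4 not
(1,4)1 2/2 satisfied
(2,0)1 2/2 satisfied
(2,1)1 3/5 satisfied
(2,2)1 2/4 satisfied
(2,3)1 3/5 satisfied
(3,2)2 1/4 not
(3,4)1 2/2 satisfied
(4,0)2 0/0 satisfied
(4,2)2 1/1 satisfied
(4,4)1 1/1 satisfied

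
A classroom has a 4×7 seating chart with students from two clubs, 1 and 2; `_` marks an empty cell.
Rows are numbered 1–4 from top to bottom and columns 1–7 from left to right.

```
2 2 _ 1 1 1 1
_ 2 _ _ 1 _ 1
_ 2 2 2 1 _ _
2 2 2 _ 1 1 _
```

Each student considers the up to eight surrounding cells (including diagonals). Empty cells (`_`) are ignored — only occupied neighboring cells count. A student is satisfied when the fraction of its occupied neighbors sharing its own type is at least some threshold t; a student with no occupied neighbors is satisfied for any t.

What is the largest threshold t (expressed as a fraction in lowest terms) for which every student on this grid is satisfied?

Row 1: (1,1)2 2/2 · (1,2)2 2/2 · (1,4)1 2/2 · (1,5)1 3/3 · (1,6)1 4/4 · (1,7)1 2/2
Row 2: (2,2)2 4/4 · (2,5)1 4/5 · (2,7)1 2/2
Row 3: (3,2)2 5/5 · (3,3)2 5/5 · (3,4)2 2/5 · (3,5)1 3/4
Row 4: (4,1)2 2/2 · (4,2)2 4/4 · (4,3)2 4/4 · (4,5)1 2/3 · (4,6)1 2/2
The smallest same-type fraction is 2/5 at (3,4), which reduces to 2/5. Any threshold above that leaves this student unsatisfied.

2/5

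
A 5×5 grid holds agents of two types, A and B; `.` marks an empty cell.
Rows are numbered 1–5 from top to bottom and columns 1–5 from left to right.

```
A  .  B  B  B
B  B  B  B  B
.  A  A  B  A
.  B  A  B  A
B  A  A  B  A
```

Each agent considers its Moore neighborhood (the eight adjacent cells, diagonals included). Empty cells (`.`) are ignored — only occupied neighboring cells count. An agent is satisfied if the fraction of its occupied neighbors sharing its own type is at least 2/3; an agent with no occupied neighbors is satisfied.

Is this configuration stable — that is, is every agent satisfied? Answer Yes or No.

Row 1: (1,1)A 0/2 ✗ · (1,3)B 4/4 ✓ · (1,4)B 5/5 ✓ · (1,5)B 3/3 ✓
Row 2: (2,1)B 1/3 ✗ · (2,2)B 3/6 ✗ · (2,3)B 5/7 ✓ · (2,4)B 6/8 ✓ · (2,5)B 4/5 ✓
Row 3: (3,2)A 2/6 ✗ · (3,3)A 2/8 ✗ · (3,4)B 4/8 ✗ · (3,5)A 1/5 ✗
Row 4: (4,2)B 1/6 ✗ · (4,3)A 4/8 ✗ · (4,4)B 2/8 ✗ · (4,5)A 2/5 ✗
Row 5: (5,1)B 1/2 ✗ · (5,2)A 2/4 ✗ · (5,3)A 2/5 ✗ · (5,4)B 1/5 ✗ · (5,5)A 1/3 ✗
For instance (1,1) has only 0/2 same-type neighbors, below 2/3.

No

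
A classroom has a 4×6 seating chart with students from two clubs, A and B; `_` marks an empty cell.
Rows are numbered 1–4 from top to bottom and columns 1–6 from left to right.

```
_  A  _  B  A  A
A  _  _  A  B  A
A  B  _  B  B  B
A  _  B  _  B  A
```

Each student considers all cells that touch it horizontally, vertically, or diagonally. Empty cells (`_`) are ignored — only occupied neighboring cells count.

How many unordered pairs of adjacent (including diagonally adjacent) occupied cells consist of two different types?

16

Scan each occupied cell's neighbors to the right and below (and the two forward diagonals) so each pair is counted once.
Row 1: A(1,2)–A(2,1)= B(1,4)–A(1,5)≠ B(1,4)–A(2,4)≠ B(1,4)–B(2,5)= A(1,5)–A(1,6)= A(1,5)–B(2,5)≠ A(1,5)–A(2,6)= A(1,5)–A(2,4)= A(1,6)–A(2,6)= A(1,6)–B(2,5)≠  → 4/10 unlike.
Row 2: A(2,1)–A(3,1)= A(2,1)–B(3,2)≠ A(2,4)–B(2,5)≠ A(2,4)–B(3,4)≠ A(2,4)–B(3,5)≠ B(2,5)–A(2,6)≠ B(2,5)–B(3,5)= B(2,5)–B(3,6)= B(2,5)–B(3,4)= A(2,6)–B(3,6)≠ A(2,6)–B(3,5)≠  → 7/11 unlike.
Row 3: A(3,1)–B(3,2)≠ A(3,1)–A(4,1)= B(3,2)–B(4,3)= B(3,2)–A(4,1)≠ B(3,4)–B(3,5)= B(3,4)–B(4,5)= B(3,4)–B(4,3)= B(3,5)–B(3,6)= B(3,5)–B(4,5)= B(3,5)–A(4,6)≠ B(3,6)–A(4,6)≠ B(3,6)–B(4,5)=  → 4/12 unlike.
Row 4: B(4,5)–A(4,6)≠  → 1/1 unlike.
Total adjacent occupied pairs: 34; unlike-type pairs: 16.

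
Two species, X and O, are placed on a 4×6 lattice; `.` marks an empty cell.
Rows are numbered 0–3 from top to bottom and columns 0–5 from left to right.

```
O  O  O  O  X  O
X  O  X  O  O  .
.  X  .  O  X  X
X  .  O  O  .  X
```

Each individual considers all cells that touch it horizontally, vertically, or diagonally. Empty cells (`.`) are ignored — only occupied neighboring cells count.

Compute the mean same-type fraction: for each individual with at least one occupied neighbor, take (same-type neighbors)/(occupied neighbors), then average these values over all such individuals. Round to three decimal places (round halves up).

0.569

(0,0)O 2/3
(0,1)O 3/5
(0,2)O 4/5
(0,3)O 3/5
(0,4)X 0/4
(0,5)O 1/2
(1,0)X 1/4
(1,1)O 3/6
(1,2)X 1/7
(1,3)O 4/7
(1,4)O 4/7
(2,1)X 3/5
(2,3)O 4/6
(2,4)X 2/6
(2,5)X 2/3
(3,0)X 1/1
(3,2)O 2/3
(3,3)O 2/3
(3,5)X 2/2
Sum over 19 individuals: 2/3 + 3/5 + 4/5 + 3/5 + 0/4 + 1/2 + 1/4 + 3/6 + 1/7 + 4/7 + 4/7 + 3/5 + 4/6 + 2/6 + 2/3 + 1/1 + 2/3 + 2/3 + 2/2 = 4537/420; mean = 4537/420 ÷ 19 = 4537/7980 = 0.568546… → 0.569.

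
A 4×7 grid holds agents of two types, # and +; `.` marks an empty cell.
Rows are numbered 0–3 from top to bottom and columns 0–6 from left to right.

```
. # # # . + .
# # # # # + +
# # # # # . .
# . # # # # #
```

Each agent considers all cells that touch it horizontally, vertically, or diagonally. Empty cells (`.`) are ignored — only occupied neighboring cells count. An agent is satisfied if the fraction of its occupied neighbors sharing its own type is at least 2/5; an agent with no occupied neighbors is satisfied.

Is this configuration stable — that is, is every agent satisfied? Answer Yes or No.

Yes

(0,1)# 4/4 ok
(0,2)# 5/5 ok
(0,3)# 4/4 ok
(0,5)+ 2/3 ok
(1,0)# 4/4 ok
(1,1)# 7/7 ok
(1,2)# 8/8 ok
(1,3)# 7/7 ok
(1,4)# 4/6 ok
(1,5)+ 2/4 ok
(1,6)+ 2/2 ok
(2,0)# 4/4 ok
(2,1)# 7/7 ok
(2,2)# 7/7 ok
(2,3)# 8/8 ok
(2,4)# 6/7 ok
(3,0)# 2/2 ok
(3,2)# 4/4 ok
(3,3)# 5/5 ok
(3,4)# 4/4 ok
(3,5)# 3/3 ok
(3,6)# 1/1 ok
All meet the threshold, so the configuration is stable.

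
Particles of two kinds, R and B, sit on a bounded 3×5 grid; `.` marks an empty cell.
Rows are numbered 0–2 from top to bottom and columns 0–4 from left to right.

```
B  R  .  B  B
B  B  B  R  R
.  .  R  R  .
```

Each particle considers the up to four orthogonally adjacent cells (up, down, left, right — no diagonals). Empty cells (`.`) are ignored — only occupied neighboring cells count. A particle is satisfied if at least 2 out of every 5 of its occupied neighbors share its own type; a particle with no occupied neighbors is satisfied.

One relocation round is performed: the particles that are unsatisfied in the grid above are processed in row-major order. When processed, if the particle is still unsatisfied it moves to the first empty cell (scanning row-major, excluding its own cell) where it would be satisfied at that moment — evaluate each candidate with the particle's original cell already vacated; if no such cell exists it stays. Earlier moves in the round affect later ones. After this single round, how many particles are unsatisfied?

Initially unsatisfied (in order): (0,1), (1,2).
  (0,1) → (2,1).
  (1,2) → (0,1).
Resulting grid:
B B . B B
B B . R R
. R R R .
All satisfied now.

0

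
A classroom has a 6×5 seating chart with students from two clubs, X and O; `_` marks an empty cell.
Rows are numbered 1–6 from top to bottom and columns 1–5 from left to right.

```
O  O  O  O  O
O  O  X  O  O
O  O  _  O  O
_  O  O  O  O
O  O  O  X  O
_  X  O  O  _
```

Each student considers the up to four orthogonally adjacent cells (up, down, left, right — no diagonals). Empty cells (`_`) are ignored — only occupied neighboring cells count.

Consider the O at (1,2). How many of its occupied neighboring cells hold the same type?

Occupied neighbors of (1,2): (2,2)=O, (1,1)=O, (1,3)=O.
Same type (O): 3 of 3.

3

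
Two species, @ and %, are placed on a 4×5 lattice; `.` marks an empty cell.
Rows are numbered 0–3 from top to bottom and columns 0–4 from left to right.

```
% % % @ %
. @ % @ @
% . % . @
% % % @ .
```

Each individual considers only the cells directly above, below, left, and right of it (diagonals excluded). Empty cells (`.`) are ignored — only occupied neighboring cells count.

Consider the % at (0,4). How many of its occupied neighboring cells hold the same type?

0

Occupied neighbors of (0,4): (1,4)=@, (0,3)=@.
Same type (%): 0 of 2.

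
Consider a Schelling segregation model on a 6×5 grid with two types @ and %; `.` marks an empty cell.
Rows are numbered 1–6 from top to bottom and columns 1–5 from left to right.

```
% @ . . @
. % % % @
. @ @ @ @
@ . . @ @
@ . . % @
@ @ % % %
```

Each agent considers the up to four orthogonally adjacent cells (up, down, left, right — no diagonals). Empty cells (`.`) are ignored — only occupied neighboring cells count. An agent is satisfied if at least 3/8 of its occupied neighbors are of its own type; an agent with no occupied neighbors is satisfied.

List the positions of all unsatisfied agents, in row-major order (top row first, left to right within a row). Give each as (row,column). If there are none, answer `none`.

(1,1)% 0/1 not
(1,2)@ 0/2 not
(1,5)@ 1/1 satisfied
(2,2)% 1/3 not
(2,3)% 2/3 satisfied
(2,4)% 1/3 not
(2,5)@ 2/3 satisfied
(3,2)@ 1/2 satisfied
(3,3)@ 2/3 satisfied
(3,4)@ 3/4 satisfied
(3,5)@ 3/3 satisfied
(4,1)@ 1/1 satisfied
(4,4)@ 2/3 satisfied
(4,5)@ 3/3 satisfied
(5,1)@ 2/2 satisfied
(5,4)% 1/3 not
(5,5)@ 1/3 not
(6,1)@ 2/2 satisfied
(6,2)@ 1/2 satisfied
(6,3)% 1/2 satisfied
(6,4)% 3/3 satisfied
(6,5)% 1/2 satisfied

(1,1), (1,2), (2,2), (2,4), (5,4), (5,5)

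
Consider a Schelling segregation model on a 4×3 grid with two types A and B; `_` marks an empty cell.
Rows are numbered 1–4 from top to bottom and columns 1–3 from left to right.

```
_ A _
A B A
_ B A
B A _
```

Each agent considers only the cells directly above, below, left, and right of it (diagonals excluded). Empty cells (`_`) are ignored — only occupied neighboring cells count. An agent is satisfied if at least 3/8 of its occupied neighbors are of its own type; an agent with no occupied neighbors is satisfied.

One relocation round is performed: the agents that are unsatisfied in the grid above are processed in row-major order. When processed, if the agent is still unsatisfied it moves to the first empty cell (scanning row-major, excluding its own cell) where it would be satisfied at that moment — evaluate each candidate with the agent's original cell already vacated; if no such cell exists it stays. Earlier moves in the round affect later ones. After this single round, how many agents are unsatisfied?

0

Initially unsatisfied (in order): (1,2), (2,1), (2,2), (3,2), (4,1), (4,2).
  (1,2) → (1,1).
  (2,1): now satisfied by earlier moves; stays.
  (2,2) → (3,1).
  (3,2): no empty cell satisfies it; stays.
  (4,1): now satisfied by earlier moves; stays.
  (4,2) → (1,2).
Resulting grid:
A A _
A _ A
B B A
B _ _
All satisfied now.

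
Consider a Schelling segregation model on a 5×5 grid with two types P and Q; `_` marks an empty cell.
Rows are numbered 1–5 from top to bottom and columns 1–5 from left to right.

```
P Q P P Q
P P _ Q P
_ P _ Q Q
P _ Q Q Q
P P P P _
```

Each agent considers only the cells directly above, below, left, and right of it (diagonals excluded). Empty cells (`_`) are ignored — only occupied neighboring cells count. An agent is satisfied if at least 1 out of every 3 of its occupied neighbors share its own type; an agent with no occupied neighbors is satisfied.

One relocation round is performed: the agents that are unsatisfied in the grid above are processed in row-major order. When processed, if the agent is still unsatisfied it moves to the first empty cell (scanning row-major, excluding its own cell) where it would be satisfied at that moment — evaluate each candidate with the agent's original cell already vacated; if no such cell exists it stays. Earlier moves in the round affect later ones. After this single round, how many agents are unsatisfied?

Initially unsatisfied (in order): (1,2), (1,5), (2,5).
  (1,2) → (2,3).
  (1,5) → (3,3).
  (2,5) → (1,2).
Resulting grid:
P P P P _
P P Q Q _
_ P Q Q Q
P _ Q Q Q
P P P P _
All satisfied now.

0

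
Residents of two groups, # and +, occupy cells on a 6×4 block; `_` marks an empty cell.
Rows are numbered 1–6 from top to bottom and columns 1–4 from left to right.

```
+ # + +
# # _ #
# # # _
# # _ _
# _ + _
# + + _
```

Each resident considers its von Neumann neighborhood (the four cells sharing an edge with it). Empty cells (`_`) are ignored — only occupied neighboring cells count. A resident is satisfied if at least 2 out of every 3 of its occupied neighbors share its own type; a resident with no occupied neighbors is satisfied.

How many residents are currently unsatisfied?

Row 1: (1,1)+ 0/2 not · (1,2)# 1/3 not · (1,3)+ 1/2 not · (1,4)+ 1/2 not
Row 2: (2,1)# 2/3 satisfied · (2,2)# 3/3 satisfied · (2,4)# 0/1 not
Row 3: (3,1)# 3/3 satisfied · (3,2)# 4/4 satisfied · (3,3)# 1/1 satisfied
Row 4: (4,1)# 3/3 satisfied · (4,2)# 2/2 satisfied
Row 5: (5,1)# 2/2 satisfied · (5,3)+ 1/1 satisfied
Row 6: (6,1)# 1/2 not · (6,2)+ 1/2 not · (6,3)+ 2/2 satisfied
Unsatisfied: (1,1), (1,2), (1,3), (1,4), (2,4), (6,1), (6,2) — 7 in total.

7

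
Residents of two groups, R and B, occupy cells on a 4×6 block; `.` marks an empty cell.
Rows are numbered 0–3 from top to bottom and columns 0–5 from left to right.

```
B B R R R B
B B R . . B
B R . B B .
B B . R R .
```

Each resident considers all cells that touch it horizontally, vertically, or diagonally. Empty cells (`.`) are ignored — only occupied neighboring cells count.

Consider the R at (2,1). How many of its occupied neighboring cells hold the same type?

1

Occupied neighbors of (2,1): (1,0)=B, (1,1)=B, (1,2)=R, (2,0)=B, (3,0)=B, (3,1)=B.
Same type (R): 1 of 6.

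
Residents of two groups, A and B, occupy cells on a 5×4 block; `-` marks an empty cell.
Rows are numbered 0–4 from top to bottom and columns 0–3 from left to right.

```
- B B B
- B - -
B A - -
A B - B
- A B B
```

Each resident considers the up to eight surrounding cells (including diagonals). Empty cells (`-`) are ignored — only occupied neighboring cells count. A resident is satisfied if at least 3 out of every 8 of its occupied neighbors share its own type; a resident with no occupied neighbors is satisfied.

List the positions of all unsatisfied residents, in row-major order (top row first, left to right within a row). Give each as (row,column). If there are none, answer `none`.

(0,1)B 2/2 ok
(0,2)B 3/3 ok
(0,3)B 1/1 ok
(1,1)B 3/4 ok
(2,0)B 2/4 ok
(2,1)A 1/4 unhappy
(3,0)A 2/4 ok
(3,1)B 2/5 ok
(3,3)B 2/2 ok
(4,1)A 1/3 unhappy
(4,2)B 3/4 ok
(4,3)B 2/2 ok

(2,1), (4,1)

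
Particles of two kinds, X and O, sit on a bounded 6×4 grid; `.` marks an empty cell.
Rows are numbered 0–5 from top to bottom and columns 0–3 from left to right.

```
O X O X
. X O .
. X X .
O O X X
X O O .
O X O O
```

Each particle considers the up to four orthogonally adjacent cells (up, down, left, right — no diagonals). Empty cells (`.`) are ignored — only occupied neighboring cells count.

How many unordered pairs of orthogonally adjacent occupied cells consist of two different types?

14

Scan each occupied cell's neighbors to the right and below so each pair is counted once.
From row 0: 3 unlike of 5 pairs (running 3/5).
From row 1: 2 unlike of 3 pairs (running 5/8).
From row 2: 1 unlike of 3 pairs (running 6/11).
From row 3: 3 unlike of 6 pairs (running 9/17).
From row 4: 3 unlike of 5 pairs (running 12/22).
From row 5: 2 unlike of 3 pairs (running 14/25).
Total adjacent occupied pairs: 25; unlike-type pairs: 14.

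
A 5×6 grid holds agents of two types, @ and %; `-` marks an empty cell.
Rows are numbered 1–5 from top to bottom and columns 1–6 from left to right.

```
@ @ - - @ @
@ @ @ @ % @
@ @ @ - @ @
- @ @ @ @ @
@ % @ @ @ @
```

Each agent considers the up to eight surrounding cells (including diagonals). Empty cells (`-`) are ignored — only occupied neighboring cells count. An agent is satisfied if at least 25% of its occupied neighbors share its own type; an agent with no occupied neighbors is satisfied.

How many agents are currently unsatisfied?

Row 1: (1,1)@ 3/3 ✓ · (1,2)@ 4/4 ✓ · (1,5)@ 3/4 ✓ · (1,6)@ 2/3 ✓
Row 2: (2,1)@ 5/5 ✓ · (2,2)@ 7/7 ✓ · (2,3)@ 5/5 ✓ · (2,4)@ 4/5 ✓ · (2,5)% 0/6 ✗ · (2,6)@ 4/5 ✓
Row 3: (3,1)@ 4/4 ✓ · (3,2)@ 7/7 ✓ · (3,3)@ 7/7 ✓ · (3,5)@ 6/7 ✓ · (3,6)@ 4/5 ✓
Row 4: (4,2)@ 6/7 ✓ · (4,3)@ 6/7 ✓ · (4,4)@ 7/7 ✓ · (4,5)@ 7/7 ✓ · (4,6)@ 5/5 ✓
Row 5: (5,1)@ 1/2 ✓ · (5,2)% 0/4 ✗ · (5,3)@ 4/5 ✓ · (5,4)@ 5/5 ✓ · (5,5)@ 5/5 ✓ · (5,6)@ 3/3 ✓
Unsatisfied: (2,5), (5,2) — 2 in total.

2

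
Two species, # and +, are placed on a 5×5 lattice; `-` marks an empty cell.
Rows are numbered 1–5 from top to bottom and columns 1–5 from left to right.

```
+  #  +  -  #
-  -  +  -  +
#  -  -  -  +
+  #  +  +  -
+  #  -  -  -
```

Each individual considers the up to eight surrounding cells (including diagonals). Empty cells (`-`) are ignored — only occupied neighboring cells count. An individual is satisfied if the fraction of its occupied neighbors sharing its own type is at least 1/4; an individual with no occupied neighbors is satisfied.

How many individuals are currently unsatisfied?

3

Row 1: (1,1)+ 0/1 unhappy · (1,2)# 0/3 unhappy · (1,3)+ 1/2 ok · (1,5)# 0/1 unhappy
Row 2: (2,3)+ 1/2 ok · (2,5)+ 1/2 ok
Row 3: (3,1)# 1/2 ok · (3,5)+ 2/2 ok
Row 4: (4,1)+ 1/4 ok · (4,2)# 2/5 ok · (4,3)+ 1/3 ok · (4,4)+ 2/2 ok
Row 5: (5,1)+ 1/3 ok · (5,2)# 1/4 ok
Unsatisfied: (1,1), (1,2), (1,5) — 3 in total.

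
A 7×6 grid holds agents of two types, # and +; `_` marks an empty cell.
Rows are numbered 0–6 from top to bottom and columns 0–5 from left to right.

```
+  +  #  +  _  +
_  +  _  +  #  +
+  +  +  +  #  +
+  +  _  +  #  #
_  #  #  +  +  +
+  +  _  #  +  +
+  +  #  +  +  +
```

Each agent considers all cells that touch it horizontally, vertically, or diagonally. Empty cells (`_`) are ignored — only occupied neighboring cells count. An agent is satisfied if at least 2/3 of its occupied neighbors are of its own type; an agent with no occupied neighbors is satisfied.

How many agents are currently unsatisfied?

21

Row 0: (0,0)+ 2/2 ✓ · (0,1)+ 2/3 ✓ · (0,2)# 0/4 ✗ · (0,3)+ 1/3 ✗ · (0,5)+ 1/2 ✗
Row 1: (1,1)+ 5/6 ✓ · (1,3)+ 3/6 ✗ · (1,4)# 1/7 ✗ · (1,5)+ 2/4 ✗
Row 2: (2,0)+ 4/4 ✓ · (2,1)+ 5/5 ✓ · (2,2)+ 6/6 ✓ · (2,3)+ 3/6 ✗ · (2,4)# 3/8 ✗ · (2,5)+ 1/5 ✗
Row 3: (3,0)+ 3/4 ✓ · (3,1)+ 4/6 ✓ · (3,3)+ 4/7 ✗ · (3,4)# 2/8 ✗ · (3,5)# 2/5 ✗
Row 4: (4,1)# 1/5 ✗ · (4,2)# 2/6 ✗ · (4,3)+ 3/6 ✗ · (4,4)+ 5/8 ✗ · (4,5)+ 3/5 ✗
Row 5: (5,0)+ 3/4 ✓ · (5,1)+ 3/6 ✗ · (5,3)# 2/7 ✗ · (5,4)+ 7/8 ✓ · (5,5)+ 5/5 ✓
Row 6: (6,0)+ 3/3 ✓ · (6,1)+ 3/4 ✓ · (6,2)# 1/4 ✗ · (6,3)+ 2/4 ✗ · (6,4)+ 4/5 ✓ · (6,5)+ 3/3 ✓
Unsatisfied: (0,2), (0,3), (0,5), (1,3), (1,4), (1,5), (2,3), (2,4), (2,5), (3,3), (3,4), (3,5), (4,1), (4,2), (4,3), (4,4), (4,5), (5,1), (5,3), (6,2), (6,3) — 21 in total.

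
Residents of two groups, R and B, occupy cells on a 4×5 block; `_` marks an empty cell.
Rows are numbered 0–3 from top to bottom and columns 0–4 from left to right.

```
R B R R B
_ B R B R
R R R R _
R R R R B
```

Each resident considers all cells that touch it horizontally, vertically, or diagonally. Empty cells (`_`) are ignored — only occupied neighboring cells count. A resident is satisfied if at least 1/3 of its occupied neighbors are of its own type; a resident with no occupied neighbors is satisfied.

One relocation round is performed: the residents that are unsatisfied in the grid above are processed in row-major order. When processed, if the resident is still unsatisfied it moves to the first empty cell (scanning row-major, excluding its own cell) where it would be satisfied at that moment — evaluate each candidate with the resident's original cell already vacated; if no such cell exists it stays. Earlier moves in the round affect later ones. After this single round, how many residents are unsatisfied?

2

Initially unsatisfied (in order): (0,0), (0,1), (1,1), (1,3), (3,4).
  (0,0) → (1,0).
  (0,1) → (0,0).
  (1,1) → (2,4).
  (1,3): no empty cell satisfies it; stays.
  (3,4): now satisfied by earlier moves; stays.
Resulting grid:
B _ R R B
R _ R B R
R R R R B
R R R R B
Unsatisfied now: (0,0), (1,3).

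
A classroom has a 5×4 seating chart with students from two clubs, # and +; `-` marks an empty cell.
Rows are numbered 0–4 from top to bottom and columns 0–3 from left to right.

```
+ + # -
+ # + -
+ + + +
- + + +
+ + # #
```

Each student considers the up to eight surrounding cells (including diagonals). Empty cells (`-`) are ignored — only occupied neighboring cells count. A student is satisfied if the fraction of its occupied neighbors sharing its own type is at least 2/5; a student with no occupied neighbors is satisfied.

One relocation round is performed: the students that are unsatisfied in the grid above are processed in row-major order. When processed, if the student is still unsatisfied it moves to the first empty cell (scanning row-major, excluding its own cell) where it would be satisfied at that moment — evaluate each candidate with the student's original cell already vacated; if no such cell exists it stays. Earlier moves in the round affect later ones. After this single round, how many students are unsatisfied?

1

Initially unsatisfied (in order): (0,2), (1,1), (4,2), (4,3).
  (0,2): no empty cell satisfies it; stays.
  (1,1) → (0,3).
  (4,2) → (1,3).
  (4,3): no empty cell satisfies it; stays.
Resulting grid:
+ + # #
+ - + #
+ + + +
- + + +
+ + - #
Unsatisfied now: (4,3).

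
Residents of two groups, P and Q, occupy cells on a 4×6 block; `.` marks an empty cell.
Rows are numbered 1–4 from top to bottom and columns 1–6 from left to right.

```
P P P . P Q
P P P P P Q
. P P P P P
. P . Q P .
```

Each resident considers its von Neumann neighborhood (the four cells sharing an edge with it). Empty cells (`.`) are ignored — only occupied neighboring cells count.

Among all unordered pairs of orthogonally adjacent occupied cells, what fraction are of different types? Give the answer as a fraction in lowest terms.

Scan each occupied cell's neighbors to the right and below so each pair is counted once.
From row 1: 1 unlike of 8 pairs (running 1/8).
From row 2: 2 unlike of 10 pairs (running 3/18).
From row 3: 1 unlike of 7 pairs (running 4/25).
From row 4: 1 unlike of 1 pairs (running 5/26).
Total adjacent occupied pairs: 26; unlike-type pairs: 5.
5/26 is already in lowest terms.

5/26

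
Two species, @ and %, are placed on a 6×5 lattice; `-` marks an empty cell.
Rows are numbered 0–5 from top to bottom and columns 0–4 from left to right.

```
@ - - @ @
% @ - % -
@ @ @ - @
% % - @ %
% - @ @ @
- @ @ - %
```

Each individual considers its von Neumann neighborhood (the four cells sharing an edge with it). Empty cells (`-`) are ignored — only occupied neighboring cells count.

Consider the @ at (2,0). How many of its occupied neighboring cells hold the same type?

Occupied neighbors of (2,0): (1,0)=%, (3,0)=%, (2,1)=@.
Same type (@): 1 of 3.

1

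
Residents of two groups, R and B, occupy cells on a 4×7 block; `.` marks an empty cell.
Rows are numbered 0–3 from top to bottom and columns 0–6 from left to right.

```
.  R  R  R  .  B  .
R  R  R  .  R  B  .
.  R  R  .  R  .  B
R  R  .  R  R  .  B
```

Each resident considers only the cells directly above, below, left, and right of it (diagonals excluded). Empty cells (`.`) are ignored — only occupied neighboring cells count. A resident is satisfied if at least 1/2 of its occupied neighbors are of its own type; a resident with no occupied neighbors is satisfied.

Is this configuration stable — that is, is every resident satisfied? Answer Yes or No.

Yes

Row 0: (0,1)R 2/2 ✓ · (0,2)R 3/3 ✓ · (0,3)R 1/1 ✓ · (0,5)B 1/1 ✓
Row 1: (1,0)R 1/1 ✓ · (1,1)R 4/4 ✓ · (1,2)R 3/3 ✓ · (1,4)R 1/2 ✓ · (1,5)B 1/2 ✓
Row 2: (2,1)R 3/3 ✓ · (2,2)R 2/2 ✓ · (2,4)R 2/2 ✓ · (2,6)B 1/1 ✓
Row 3: (3,0)R 1/1 ✓ · (3,1)R 2/2 ✓ · (3,3)R 1/1 ✓ · (3,4)R 2/2 ✓ · (3,6)B 1/1 ✓
All meet the threshold, so the configuration is stable.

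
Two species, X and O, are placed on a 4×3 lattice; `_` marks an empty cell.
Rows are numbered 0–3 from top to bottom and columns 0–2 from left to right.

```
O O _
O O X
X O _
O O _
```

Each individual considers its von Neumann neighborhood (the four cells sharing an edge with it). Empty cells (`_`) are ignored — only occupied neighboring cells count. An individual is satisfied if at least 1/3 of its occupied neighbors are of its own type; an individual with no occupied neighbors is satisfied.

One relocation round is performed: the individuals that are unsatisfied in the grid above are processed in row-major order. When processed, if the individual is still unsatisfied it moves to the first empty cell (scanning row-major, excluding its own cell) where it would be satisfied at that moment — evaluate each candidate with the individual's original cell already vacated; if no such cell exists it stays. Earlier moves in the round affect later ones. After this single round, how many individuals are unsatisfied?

Initially unsatisfied (in order): (1,2), (2,0).
  (1,2): no empty cell satisfies it; stays.
  (2,0) → (0,2).
Resulting grid:
O O X
O O X
_ O _
O O _
All satisfied now.

0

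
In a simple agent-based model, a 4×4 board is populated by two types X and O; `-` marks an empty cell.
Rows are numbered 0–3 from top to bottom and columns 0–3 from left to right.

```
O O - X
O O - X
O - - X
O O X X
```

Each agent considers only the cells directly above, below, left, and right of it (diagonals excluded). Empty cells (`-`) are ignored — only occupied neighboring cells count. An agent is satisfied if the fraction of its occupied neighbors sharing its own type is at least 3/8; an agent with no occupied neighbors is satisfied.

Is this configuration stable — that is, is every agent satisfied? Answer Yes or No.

Row 0: (0,0)O 2/2 ok · (0,1)O 2/2 ok · (0,3)X 1/1 ok
Row 1: (1,0)O 3/3 ok · (1,1)O 2/2 ok · (1,3)X 2/2 ok
Row 2: (2,0)O 2/2 ok · (2,3)X 2/2 ok
Row 3: (3,0)O 2/2 ok · (3,1)O 1/2 ok · (3,2)X 1/2 ok · (3,3)X 2/2 ok
All meet the threshold, so the configuration is stable.

Yes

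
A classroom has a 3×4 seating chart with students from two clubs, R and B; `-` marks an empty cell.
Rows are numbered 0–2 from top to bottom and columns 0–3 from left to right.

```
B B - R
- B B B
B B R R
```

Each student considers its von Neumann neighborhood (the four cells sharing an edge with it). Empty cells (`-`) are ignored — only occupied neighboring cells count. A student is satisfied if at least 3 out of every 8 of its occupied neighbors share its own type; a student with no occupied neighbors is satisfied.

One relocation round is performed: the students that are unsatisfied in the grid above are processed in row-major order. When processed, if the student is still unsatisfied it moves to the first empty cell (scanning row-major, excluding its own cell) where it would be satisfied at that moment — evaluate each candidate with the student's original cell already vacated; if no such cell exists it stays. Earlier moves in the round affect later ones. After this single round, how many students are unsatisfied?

Initially unsatisfied (in order): (0,3), (1,3), (2,2).
  (0,3): no empty cell satisfies it; stays.
  (1,3) → (0,2).
  (2,2) → (1,3).
Resulting grid:
B B B R
- B B R
B B - R
All satisfied now.

0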